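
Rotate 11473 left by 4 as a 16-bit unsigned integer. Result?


Rotate 0b10110011010001 left by 4 (16-bit) = 0b1100110100010010 = 52498

52498


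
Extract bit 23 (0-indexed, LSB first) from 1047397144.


0b111110011011100000001100011000, position 23 = 0

0


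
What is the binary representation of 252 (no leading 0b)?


252 = 11111100 in binary

11111100


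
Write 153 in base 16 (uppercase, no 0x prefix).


153 = 99 hex

99


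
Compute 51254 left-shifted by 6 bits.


0b1100100000110110 << 6 = 0b1100100000110110000000 = 3280256

3280256


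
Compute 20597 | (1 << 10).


20597 | (1 << 10) = 20597 | 1024 = 21621

21621


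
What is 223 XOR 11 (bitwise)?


0b11011111 ^ 0b1011 = 0b11010100 = 212

212


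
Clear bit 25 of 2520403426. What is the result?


2520403426 & ~(1 << 25) = 2486848994

2486848994


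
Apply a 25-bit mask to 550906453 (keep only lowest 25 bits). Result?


550906453 & 33554431 = 14035541

14035541


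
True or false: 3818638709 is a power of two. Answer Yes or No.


0b11100011100110111100110101110101. Multiple bits set => No

No


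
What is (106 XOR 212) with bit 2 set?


Step 1: 106 ^ 212 = 190
Step 2: 190 | (1 << 2) = 190 | 4 = 190

190


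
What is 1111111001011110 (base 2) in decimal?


1111111001011110 in decimal = 65118

65118


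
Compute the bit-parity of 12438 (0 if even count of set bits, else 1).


0b11000010010110 has 6 ones => parity 0

0


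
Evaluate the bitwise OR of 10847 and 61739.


0b10101001011111 | 0b1111000100101011 = 0b1111101101111111 = 64383

64383


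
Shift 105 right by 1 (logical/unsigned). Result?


0b1101001 >> 1 = 0b110100 = 52

52


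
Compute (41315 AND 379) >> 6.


Step 1: 41315 & 379 = 355
Step 2: 355 >> 6 = 5

5


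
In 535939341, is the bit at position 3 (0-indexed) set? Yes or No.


0b11111111100011100100100001101, bit 3 = 1. Yes

Yes


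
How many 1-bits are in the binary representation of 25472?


0b110001110000000 has 5 set bits

5


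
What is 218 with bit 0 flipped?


218 ^ (1 << 0) = 218 ^ 1 = 219

219


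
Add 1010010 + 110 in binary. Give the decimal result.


1010010 + 110 = 1011000 = 88

88


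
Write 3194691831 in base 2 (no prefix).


3194691831 = 10111110011010110010000011110111 in binary

10111110011010110010000011110111


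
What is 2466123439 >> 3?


0b10010010111111100000111010101111 >> 3 = 0b10010010111111100000111010101 = 308265429

308265429


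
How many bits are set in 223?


0b11011111 has 7 set bits

7


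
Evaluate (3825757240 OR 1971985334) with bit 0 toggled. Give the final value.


Step 1: 3825757240 | 1971985334 = 4119494590
Step 2: 4119494590 ^ (1 << 0) = 4119494590 ^ 1 = 4119494591

4119494591


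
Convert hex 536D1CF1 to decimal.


536D1CF1 hex = 1399659761 decimal

1399659761


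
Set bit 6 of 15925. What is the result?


15925 | (1 << 6) = 15925 | 64 = 15989

15989


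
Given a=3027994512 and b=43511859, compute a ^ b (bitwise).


3027994512 ^ 43511859 = 3068950435

3068950435


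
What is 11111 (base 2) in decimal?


11111 in decimal = 31

31


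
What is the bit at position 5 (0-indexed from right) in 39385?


0b1001100111011001, position 5 = 0

0


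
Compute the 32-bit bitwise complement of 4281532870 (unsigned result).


~0b11111111001100110000000111000110 = 0b110011001111111000111001 = 13434425 (32-bit unsigned)

13434425


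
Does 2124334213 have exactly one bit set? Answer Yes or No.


0b1111110100111101100010010000101. Multiple bits set => No

No


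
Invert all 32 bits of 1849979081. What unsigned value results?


1849979081 ^ 4294967295 = 2444988214

2444988214


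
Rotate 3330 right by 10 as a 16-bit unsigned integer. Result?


Rotate 0b110100000010 right by 10 (16-bit) = 0b100000010000011 = 16515

16515


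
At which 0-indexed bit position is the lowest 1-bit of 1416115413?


0b1010100011010000011010011010101. Lowest set bit at position 0

0


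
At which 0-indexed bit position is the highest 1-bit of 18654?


0b100100011011110. Highest set bit at position 14

14


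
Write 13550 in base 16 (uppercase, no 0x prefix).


13550 = 34EE hex

34EE


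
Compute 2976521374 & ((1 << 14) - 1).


2976521374 & 16383 = 7326

7326


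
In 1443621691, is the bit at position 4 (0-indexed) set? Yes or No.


0b1010110000010111110101100111011, bit 4 = 1. Yes

Yes


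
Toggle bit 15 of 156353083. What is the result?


156353083 ^ (1 << 15) = 156353083 ^ 32768 = 156320315

156320315


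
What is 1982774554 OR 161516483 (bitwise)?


0b1110110001011101011110100011010 | 0b1001101000001000101111000011 = 0b1111111101011101011111111011011 = 2142158811

2142158811


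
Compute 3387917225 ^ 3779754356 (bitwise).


0b11001001111011111000001110101001 ^ 0b11100001010010100111100101110100 = 0b101000101001011111101011011101 = 681966301

681966301


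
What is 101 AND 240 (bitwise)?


0b1100101 & 0b11110000 = 0b1100000 = 96

96


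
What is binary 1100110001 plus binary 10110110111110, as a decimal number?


1100110001 + 10110110111110 = 11000011101111 = 12527

12527


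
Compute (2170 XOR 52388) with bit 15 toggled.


Step 1: 2170 ^ 52388 = 50398
Step 2: 50398 ^ (1 << 15) = 50398 ^ 32768 = 17630

17630


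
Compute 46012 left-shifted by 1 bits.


0b1011001110111100 << 1 = 0b10110011101111000 = 92024

92024


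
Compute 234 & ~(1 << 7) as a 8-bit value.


234 & ~(1 << 7) = 106

106


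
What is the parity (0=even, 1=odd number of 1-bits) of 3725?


0b111010001101 has 7 ones => parity 1

1


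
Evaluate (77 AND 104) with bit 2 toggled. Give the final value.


Step 1: 77 & 104 = 72
Step 2: 72 ^ (1 << 2) = 72 ^ 4 = 76

76


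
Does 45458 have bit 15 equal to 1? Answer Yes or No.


0b1011000110010010, bit 15 = 1. Yes

Yes


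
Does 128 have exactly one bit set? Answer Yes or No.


0b10000000. Only one bit set => Yes

Yes


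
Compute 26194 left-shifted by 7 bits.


0b110011001010010 << 7 = 0b1100110010100100000000 = 3352832

3352832


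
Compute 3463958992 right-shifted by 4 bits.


0b11001110011101111101000111010000 >> 4 = 0b1100111001110111110100011101 = 216497437

216497437


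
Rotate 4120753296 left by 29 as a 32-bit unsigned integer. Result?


Rotate 0b11110101100111011011010010010000 left by 29 (32-bit) = 0b11110101100111011011010010010 = 515094162

515094162


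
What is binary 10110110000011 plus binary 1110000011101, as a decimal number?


10110110000011 + 1110000011101 = 100100110100000 = 18848

18848


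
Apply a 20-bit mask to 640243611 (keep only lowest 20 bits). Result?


640243611 & 1048575 = 612251

612251


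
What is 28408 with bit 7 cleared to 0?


28408 & ~(1 << 7) = 28280

28280


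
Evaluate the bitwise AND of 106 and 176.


0b1101010 & 0b10110000 = 0b100000 = 32

32


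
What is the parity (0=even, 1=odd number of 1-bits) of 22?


0b10110 has 3 ones => parity 1

1


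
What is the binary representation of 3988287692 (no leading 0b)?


3988287692 = 11101101101110000111000011001100 in binary

11101101101110000111000011001100


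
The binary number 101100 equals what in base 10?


101100 in decimal = 44

44


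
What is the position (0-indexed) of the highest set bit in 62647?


0b1111010010110111. Highest set bit at position 15

15


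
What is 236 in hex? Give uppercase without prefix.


236 = EC hex

EC


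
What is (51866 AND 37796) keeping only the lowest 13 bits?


Step 1: 51866 & 37796 = 33408
Step 2: 33408 & 8191 = 640

640


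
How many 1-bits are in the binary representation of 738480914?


0b101100000001000101001100010010 has 10 set bits

10


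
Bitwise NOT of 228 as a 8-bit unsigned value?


~0b11100100 = 0b11011 = 27 (8-bit unsigned)

27


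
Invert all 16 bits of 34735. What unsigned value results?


34735 ^ 65535 = 30800

30800


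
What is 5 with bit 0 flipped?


5 ^ (1 << 0) = 5 ^ 1 = 4

4


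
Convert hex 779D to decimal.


779D hex = 30621 decimal

30621


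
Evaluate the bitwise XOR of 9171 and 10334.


0b10001111010011 ^ 0b10100001011110 = 0b101110001101 = 2957

2957


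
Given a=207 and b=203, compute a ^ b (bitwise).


207 ^ 203 = 4

4


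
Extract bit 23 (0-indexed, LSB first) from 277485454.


0b10000100010100001011110001110, position 23 = 1

1


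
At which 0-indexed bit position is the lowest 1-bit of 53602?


0b1101000101100010. Lowest set bit at position 1

1


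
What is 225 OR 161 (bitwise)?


0b11100001 | 0b10100001 = 0b11100001 = 225

225


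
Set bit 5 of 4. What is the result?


4 | (1 << 5) = 4 | 32 = 36

36


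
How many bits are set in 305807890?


0b10010001110100100001000010010 has 10 set bits

10


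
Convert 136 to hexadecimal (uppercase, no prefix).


136 = 88 hex

88


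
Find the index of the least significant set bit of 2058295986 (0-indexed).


0b1111010101011110001101010110010. Lowest set bit at position 1

1


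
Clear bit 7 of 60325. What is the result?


60325 & ~(1 << 7) = 60197

60197


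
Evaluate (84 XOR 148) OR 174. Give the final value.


Step 1: 84 ^ 148 = 192
Step 2: 192 | 174 = 238

238


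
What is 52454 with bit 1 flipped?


52454 ^ (1 << 1) = 52454 ^ 2 = 52452

52452


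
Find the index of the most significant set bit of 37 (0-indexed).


0b100101. Highest set bit at position 5

5


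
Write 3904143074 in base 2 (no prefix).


3904143074 = 11101000101101000111111011100010 in binary

11101000101101000111111011100010


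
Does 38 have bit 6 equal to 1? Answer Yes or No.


0b100110, bit 6 = 0. No

No


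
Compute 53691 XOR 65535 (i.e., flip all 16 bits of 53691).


53691 ^ 65535 = 11844

11844


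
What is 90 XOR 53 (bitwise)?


0b1011010 ^ 0b110101 = 0b1101111 = 111

111


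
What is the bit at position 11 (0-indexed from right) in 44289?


0b1010110100000001, position 11 = 1

1


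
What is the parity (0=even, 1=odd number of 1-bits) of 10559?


0b10100100111111 has 9 ones => parity 1

1


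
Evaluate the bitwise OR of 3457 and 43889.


0b110110000001 | 0b1010101101110001 = 0b1010111111110001 = 45041

45041


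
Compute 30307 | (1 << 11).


30307 | (1 << 11) = 30307 | 2048 = 32355

32355


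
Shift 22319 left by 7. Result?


0b101011100101111 << 7 = 0b1010111001011110000000 = 2856832

2856832


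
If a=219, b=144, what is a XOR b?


219 ^ 144 = 75

75


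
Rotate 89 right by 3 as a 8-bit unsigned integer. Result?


Rotate 0b1011001 right by 3 (8-bit) = 0b101011 = 43

43


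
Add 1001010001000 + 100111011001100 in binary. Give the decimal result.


1001010001000 + 100111011001100 = 110000101010100 = 24916

24916


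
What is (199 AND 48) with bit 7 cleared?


Step 1: 199 & 48 = 0
Step 2: 0 & ~(1 << 7) = 0

0


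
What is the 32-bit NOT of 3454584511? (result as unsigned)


~0b11001101111010001100011010111111 = 0b110010000101110011100101000000 = 840382784 (32-bit unsigned)

840382784


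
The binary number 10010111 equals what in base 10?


10010111 in decimal = 151

151


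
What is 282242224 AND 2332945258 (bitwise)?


0b10000110100101010110010110000 & 0b10001011000011011110101101101010 = 0b1010100000100000 = 43040

43040


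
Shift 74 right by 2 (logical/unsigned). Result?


0b1001010 >> 2 = 0b10010 = 18

18


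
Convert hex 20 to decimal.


20 hex = 32 decimal

32


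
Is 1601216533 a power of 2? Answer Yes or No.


0b1011111011100001010000000010101. Multiple bits set => No

No


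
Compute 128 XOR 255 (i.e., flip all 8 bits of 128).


128 ^ 255 = 127

127


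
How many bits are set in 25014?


0b110000110110110 has 8 set bits

8


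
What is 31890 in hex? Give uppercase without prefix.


31890 = 7C92 hex

7C92


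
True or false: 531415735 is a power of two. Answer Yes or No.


0b11111101011001100001010110111. Multiple bits set => No

No


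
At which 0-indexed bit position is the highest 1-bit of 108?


0b1101100. Highest set bit at position 6

6


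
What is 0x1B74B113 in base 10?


1B74B113 hex = 460632339 decimal

460632339


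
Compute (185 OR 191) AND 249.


Step 1: 185 | 191 = 191
Step 2: 191 & 249 = 185

185


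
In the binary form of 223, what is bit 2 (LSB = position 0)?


0b11011111, position 2 = 1

1


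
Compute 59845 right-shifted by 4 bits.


0b1110100111000101 >> 4 = 0b111010011100 = 3740

3740


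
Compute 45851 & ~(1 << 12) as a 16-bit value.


45851 & ~(1 << 12) = 41755

41755


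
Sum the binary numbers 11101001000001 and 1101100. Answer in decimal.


11101001000001 + 1101100 = 11101010101101 = 15021

15021


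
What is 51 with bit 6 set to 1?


51 | (1 << 6) = 51 | 64 = 115

115


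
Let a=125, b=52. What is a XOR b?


125 ^ 52 = 73

73


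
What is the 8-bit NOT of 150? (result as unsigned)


~0b10010110 = 0b1101001 = 105 (8-bit unsigned)

105


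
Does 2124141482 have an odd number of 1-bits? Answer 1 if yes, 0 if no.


0b1111110100110111101001110101010 has 20 ones => parity 0

0


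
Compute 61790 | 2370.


0b1111000101011110 | 0b100101000010 = 0b1111100101011110 = 63838

63838


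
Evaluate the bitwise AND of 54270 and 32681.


0b1101001111111110 & 0b111111110101001 = 0b101001110101000 = 21416

21416


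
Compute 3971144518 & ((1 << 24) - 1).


3971144518 & 16777215 = 11721542

11721542


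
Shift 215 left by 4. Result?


0b11010111 << 4 = 0b110101110000 = 3440

3440


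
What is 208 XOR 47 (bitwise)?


0b11010000 ^ 0b101111 = 0b11111111 = 255

255


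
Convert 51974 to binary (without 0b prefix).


51974 = 1100101100000110 in binary

1100101100000110


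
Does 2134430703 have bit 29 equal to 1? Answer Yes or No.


0b1111111001110001101001111101111, bit 29 = 1. Yes

Yes


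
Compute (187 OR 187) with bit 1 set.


Step 1: 187 | 187 = 187
Step 2: 187 | (1 << 1) = 187 | 2 = 187

187


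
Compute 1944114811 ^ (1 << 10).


1944114811 ^ (1 << 10) = 1944114811 ^ 1024 = 1944113787

1944113787


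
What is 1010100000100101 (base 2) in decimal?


1010100000100101 in decimal = 43045

43045


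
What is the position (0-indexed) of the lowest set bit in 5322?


0b1010011001010. Lowest set bit at position 1

1


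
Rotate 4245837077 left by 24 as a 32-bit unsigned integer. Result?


Rotate 0b11111101000100100101010100010101 left by 24 (32-bit) = 0b10101111111010001001001010101 = 368906837

368906837


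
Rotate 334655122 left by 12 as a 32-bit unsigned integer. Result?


Rotate 0b10011111100100110111010010010 left by 12 (32-bit) = 0b100110111010010010000100111111 = 652812607

652812607


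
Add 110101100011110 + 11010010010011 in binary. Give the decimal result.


110101100011110 + 11010010010011 = 1001111110110001 = 40881

40881


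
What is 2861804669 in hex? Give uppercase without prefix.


2861804669 = AA93AC7D hex

AA93AC7D


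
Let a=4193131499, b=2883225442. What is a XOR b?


4193131499 ^ 2883225442 = 1379179657

1379179657


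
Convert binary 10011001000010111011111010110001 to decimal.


10011001000010111011111010110001 in decimal = 2567683761

2567683761


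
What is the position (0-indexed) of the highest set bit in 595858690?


0b100011100001000001010100000010. Highest set bit at position 29

29


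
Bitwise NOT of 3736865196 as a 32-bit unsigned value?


~0b11011110101111000000100110101100 = 0b100001010000111111011001010011 = 558102099 (32-bit unsigned)

558102099


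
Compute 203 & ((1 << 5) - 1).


203 & 31 = 11

11


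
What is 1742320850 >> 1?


0b1100111110110011011010011010010 >> 1 = 0b110011111011001101101001101001 = 871160425

871160425


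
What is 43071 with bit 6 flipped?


43071 ^ (1 << 6) = 43071 ^ 64 = 43135

43135


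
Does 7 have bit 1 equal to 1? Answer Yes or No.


0b111, bit 1 = 1. Yes

Yes


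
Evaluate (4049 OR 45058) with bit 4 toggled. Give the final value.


Step 1: 4049 | 45058 = 49107
Step 2: 49107 ^ (1 << 4) = 49107 ^ 16 = 49091

49091


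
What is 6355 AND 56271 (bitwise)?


0b1100011010011 & 0b1101101111001111 = 0b1100011000011 = 6339

6339


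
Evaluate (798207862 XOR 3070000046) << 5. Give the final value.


Step 1: 798207862 ^ 3070000046 = 2574243032
Step 2: 2574243032 << 5 = 82375777024

82375777024


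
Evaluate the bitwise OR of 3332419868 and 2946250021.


0b11000110101000001011000100011100 | 0b10101111100111000011010100100101 = 0b11101111101111001011010100111101 = 4022121789

4022121789


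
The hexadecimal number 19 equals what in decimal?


19 hex = 25 decimal

25


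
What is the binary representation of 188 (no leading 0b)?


188 = 10111100 in binary

10111100


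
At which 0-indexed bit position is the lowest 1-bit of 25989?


0b110010110000101. Lowest set bit at position 0

0


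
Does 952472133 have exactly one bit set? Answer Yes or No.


0b111000110001011001001001000101. Multiple bits set => No

No


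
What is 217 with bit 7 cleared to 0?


217 & ~(1 << 7) = 89

89


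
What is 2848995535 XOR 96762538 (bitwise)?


0b10101001110100000011100011001111 ^ 0b101110001000111101010101010 = 0b10101100000101000100001001100101 = 2887008869

2887008869


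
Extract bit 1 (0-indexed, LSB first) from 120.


0b1111000, position 1 = 0

0


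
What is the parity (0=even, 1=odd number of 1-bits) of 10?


0b1010 has 2 ones => parity 0

0


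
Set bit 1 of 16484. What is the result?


16484 | (1 << 1) = 16484 | 2 = 16486

16486


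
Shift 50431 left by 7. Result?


0b1100010011111111 << 7 = 0b11000100111111110000000 = 6455168

6455168


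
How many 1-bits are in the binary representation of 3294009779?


0b11000100010101101001100110110011 has 16 set bits

16


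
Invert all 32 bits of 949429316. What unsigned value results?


949429316 ^ 4294967295 = 3345537979

3345537979


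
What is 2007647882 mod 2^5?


2007647882 & 31 = 10

10


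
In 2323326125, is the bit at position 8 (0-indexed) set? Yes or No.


0b10001010011110110010010010101101, bit 8 = 0. No

No


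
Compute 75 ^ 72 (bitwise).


0b1001011 ^ 0b1001000 = 0b11 = 3

3


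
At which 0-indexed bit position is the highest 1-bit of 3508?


0b110110110100. Highest set bit at position 11

11


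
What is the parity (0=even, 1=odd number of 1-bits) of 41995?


0b1010010000001011 has 6 ones => parity 0

0


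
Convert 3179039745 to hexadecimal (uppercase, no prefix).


3179039745 = BD7C4C01 hex

BD7C4C01


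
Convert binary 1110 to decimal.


1110 in decimal = 14

14


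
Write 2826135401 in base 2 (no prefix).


2826135401 = 10101000011100110110011101101001 in binary

10101000011100110110011101101001


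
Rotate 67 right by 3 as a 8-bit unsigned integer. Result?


Rotate 0b1000011 right by 3 (8-bit) = 0b1101000 = 104

104


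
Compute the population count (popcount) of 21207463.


0b1010000111001100110100111 has 13 set bits

13


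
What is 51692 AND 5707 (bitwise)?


0b1100100111101100 & 0b1011001001011 = 0b1001000 = 72

72


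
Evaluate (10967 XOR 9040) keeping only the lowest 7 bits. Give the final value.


Step 1: 10967 ^ 9040 = 2439
Step 2: 2439 & 127 = 7

7


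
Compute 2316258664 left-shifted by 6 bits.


0b10001010000011110100110101101000 << 6 = 0b10001010000011110100110101101000000000 = 148240554496

148240554496


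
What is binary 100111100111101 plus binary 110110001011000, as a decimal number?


100111100111101 + 110110001011000 = 1011101110010101 = 48021

48021


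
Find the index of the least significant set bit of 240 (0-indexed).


0b11110000. Lowest set bit at position 4

4


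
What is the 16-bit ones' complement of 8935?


8935 ^ 65535 = 56600

56600


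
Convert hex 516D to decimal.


516D hex = 20845 decimal

20845


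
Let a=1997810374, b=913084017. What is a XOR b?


1997810374 ^ 913084017 = 1098425527

1098425527


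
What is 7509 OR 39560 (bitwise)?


0b1110101010101 | 0b1001101010001000 = 0b1001111111011101 = 40925

40925


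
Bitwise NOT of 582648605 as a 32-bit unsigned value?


~0b100010101110101000001100011101 = 0b11011101010001010111110011100010 = 3712318690 (32-bit unsigned)

3712318690


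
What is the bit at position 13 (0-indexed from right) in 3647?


0b111000111111, position 13 = 0

0


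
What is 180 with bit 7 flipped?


180 ^ (1 << 7) = 180 ^ 128 = 52

52


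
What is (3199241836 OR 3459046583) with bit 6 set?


Step 1: 3199241836 | 3459046583 = 4273790719
Step 2: 4273790719 | (1 << 6) = 4273790719 | 64 = 4273790719

4273790719


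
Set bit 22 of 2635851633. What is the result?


2635851633 | (1 << 22) = 2635851633 | 4194304 = 2640045937

2640045937


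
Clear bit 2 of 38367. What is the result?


38367 & ~(1 << 2) = 38363

38363


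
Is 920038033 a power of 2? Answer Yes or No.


0b110110110101101010101010010001. Multiple bits set => No

No


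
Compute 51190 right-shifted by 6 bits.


0b1100011111110110 >> 6 = 0b1100011111 = 799

799


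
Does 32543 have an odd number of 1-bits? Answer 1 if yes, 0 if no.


0b111111100011111 has 12 ones => parity 0

0


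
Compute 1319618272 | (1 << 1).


1319618272 | (1 << 1) = 1319618272 | 2 = 1319618274

1319618274


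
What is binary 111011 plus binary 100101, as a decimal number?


111011 + 100101 = 1100000 = 96

96


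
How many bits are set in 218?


0b11011010 has 5 set bits

5


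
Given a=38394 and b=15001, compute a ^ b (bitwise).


38394 ^ 15001 = 44899

44899


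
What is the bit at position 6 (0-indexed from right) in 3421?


0b110101011101, position 6 = 1

1


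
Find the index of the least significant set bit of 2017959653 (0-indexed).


0b1111000010001111001111011100101. Lowest set bit at position 0

0


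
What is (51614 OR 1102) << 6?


Step 1: 51614 | 1102 = 52702
Step 2: 52702 << 6 = 3372928

3372928


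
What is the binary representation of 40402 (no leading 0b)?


40402 = 1001110111010010 in binary

1001110111010010


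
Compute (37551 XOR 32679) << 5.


Step 1: 37551 ^ 32679 = 60680
Step 2: 60680 << 5 = 1941760

1941760


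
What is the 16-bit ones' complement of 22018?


22018 ^ 65535 = 43517

43517


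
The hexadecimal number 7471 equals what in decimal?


7471 hex = 29809 decimal

29809


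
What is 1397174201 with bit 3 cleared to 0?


1397174201 & ~(1 << 3) = 1397174193

1397174193


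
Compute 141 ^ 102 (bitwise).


0b10001101 ^ 0b1100110 = 0b11101011 = 235

235


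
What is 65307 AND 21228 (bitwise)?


0b1111111100011011 & 0b101001011101100 = 0b101001000001000 = 21000

21000


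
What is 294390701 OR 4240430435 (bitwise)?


0b10001100011000000101110101101 | 0b11111100101111111101010101100011 = 0b11111101101111111101111111101111 = 4257210351

4257210351


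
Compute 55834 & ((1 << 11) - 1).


55834 & 2047 = 538

538


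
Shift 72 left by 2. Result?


0b1001000 << 2 = 0b100100000 = 288

288


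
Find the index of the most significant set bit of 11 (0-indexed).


0b1011. Highest set bit at position 3

3


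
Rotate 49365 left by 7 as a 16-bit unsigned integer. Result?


Rotate 0b1100000011010101 left by 7 (16-bit) = 0b110101011100000 = 27360

27360


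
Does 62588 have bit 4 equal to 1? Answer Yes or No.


0b1111010001111100, bit 4 = 1. Yes

Yes


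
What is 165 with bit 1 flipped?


165 ^ (1 << 1) = 165 ^ 2 = 167

167


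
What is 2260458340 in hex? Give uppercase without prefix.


2260458340 = 86BBDB64 hex

86BBDB64


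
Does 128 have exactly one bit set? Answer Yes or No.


0b10000000. Only one bit set => Yes

Yes


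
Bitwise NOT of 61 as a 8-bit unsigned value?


~0b111101 = 0b11000010 = 194 (8-bit unsigned)

194


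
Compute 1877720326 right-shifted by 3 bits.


0b1101111111010111011110100000110 >> 3 = 0b1101111111010111011110100000 = 234715040

234715040


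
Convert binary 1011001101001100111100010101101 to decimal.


1011001101001100111100010101101 in decimal = 1504082093

1504082093


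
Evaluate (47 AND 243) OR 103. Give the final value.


Step 1: 47 & 243 = 35
Step 2: 35 | 103 = 103

103


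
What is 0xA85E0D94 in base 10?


A85E0D94 hex = 2824736148 decimal

2824736148


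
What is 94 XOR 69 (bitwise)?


0b1011110 ^ 0b1000101 = 0b11011 = 27

27


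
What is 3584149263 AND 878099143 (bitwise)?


0b11010101101000011100011100001111 & 0b110100010101101011101011000111 = 0b10100000000001000001000000111 = 335577607

335577607


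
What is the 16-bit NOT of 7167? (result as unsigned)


~0b1101111111111 = 0b1110010000000000 = 58368 (16-bit unsigned)

58368


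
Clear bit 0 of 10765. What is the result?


10765 & ~(1 << 0) = 10764

10764


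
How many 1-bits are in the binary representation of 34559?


0b1000011011111111 has 11 set bits

11


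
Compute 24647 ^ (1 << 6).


24647 ^ (1 << 6) = 24647 ^ 64 = 24583

24583


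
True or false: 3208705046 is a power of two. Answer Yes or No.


0b10111111010000001111010000010110. Multiple bits set => No

No


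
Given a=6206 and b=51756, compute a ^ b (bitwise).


6206 ^ 51756 = 53778

53778


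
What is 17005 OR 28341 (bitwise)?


0b100001001101101 | 0b110111010110101 = 0b110111011111101 = 28413

28413


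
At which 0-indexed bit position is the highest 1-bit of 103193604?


0b110001001101001110000000100. Highest set bit at position 26

26


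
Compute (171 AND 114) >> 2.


Step 1: 171 & 114 = 34
Step 2: 34 >> 2 = 8

8


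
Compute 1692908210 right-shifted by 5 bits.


0b1100100111001111011101010110010 >> 5 = 0b11001001110011110111010101 = 52903381

52903381


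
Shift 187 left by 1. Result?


0b10111011 << 1 = 0b101110110 = 374

374


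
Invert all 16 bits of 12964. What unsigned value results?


12964 ^ 65535 = 52571

52571


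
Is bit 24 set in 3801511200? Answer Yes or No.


0b11100010100101100111010100100000, bit 24 = 0. No

No


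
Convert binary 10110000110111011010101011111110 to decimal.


10110000110111011010101011111110 in decimal = 2967317246

2967317246


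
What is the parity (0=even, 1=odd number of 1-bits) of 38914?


0b1001100000000010 has 4 ones => parity 0

0


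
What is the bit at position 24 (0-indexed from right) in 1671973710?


0b1100011101010000100101101001110, position 24 = 1

1


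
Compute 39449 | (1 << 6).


39449 | (1 << 6) = 39449 | 64 = 39513

39513


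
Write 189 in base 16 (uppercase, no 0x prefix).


189 = BD hex

BD


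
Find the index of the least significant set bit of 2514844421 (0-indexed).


0b10010101111001010111101100000101. Lowest set bit at position 0

0


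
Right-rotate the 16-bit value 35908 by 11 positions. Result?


Rotate 0b1000110001000100 right by 11 (16-bit) = 0b1000100010010001 = 34961

34961


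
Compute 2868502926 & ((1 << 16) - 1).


2868502926 & 65535 = 57742

57742


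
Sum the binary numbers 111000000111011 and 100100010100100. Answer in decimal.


111000000111011 + 100100010100100 = 1011100011011111 = 47327

47327


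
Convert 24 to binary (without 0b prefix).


24 = 11000 in binary

11000


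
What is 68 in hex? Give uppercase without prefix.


68 = 44 hex

44


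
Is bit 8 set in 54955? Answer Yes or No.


0b1101011010101011, bit 8 = 0. No

No


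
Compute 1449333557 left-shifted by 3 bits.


0b1010110011000110001001100110101 << 3 = 0b1010110011000110001001100110101000 = 11594668456

11594668456


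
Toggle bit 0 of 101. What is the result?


101 ^ (1 << 0) = 101 ^ 1 = 100

100


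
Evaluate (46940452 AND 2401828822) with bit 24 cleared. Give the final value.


Step 1: 46940452 & 2401828822 = 34095364
Step 2: 34095364 & ~(1 << 24) = 34095364

34095364


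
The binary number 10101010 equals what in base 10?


10101010 in decimal = 170

170


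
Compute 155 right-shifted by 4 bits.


0b10011011 >> 4 = 0b1001 = 9

9


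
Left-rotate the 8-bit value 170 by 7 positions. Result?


Rotate 0b10101010 left by 7 (8-bit) = 0b1010101 = 85

85


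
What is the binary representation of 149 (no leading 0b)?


149 = 10010101 in binary

10010101


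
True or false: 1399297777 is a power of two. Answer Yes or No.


0b1010011011001111001011011110001. Multiple bits set => No

No


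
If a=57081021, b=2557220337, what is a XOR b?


57081021 ^ 2557220337 = 2601183564

2601183564


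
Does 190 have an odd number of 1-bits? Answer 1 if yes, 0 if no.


0b10111110 has 6 ones => parity 0

0


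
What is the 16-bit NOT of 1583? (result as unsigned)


~0b11000101111 = 0b1111100111010000 = 63952 (16-bit unsigned)

63952


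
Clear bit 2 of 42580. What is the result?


42580 & ~(1 << 2) = 42576

42576


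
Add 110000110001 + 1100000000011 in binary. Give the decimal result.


110000110001 + 1100000000011 = 10010000110100 = 9268

9268


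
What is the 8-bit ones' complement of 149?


149 ^ 255 = 106

106


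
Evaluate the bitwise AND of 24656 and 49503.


0b110000001010000 & 0b1100000101011111 = 0b100000001010000 = 16464

16464


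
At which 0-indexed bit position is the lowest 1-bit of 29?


0b11101. Lowest set bit at position 0

0


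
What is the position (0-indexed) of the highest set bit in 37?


0b100101. Highest set bit at position 5

5


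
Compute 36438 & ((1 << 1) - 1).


36438 & 1 = 0

0


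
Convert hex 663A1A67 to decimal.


663A1A67 hex = 1715083879 decimal

1715083879


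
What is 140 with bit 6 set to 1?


140 | (1 << 6) = 140 | 64 = 204

204


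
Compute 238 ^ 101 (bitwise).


0b11101110 ^ 0b1100101 = 0b10001011 = 139

139


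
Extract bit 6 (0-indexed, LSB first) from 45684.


0b1011001001110100, position 6 = 1

1


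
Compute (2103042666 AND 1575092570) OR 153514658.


Step 1: 2103042666 & 1575092570 = 1564475466
Step 2: 1564475466 | 153514658 = 1566995178

1566995178


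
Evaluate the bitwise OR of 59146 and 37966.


0b1110011100001010 | 0b1001010001001110 = 0b1111011101001110 = 63310

63310


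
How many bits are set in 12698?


0b11000110011010 has 7 set bits

7


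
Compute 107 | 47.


0b1101011 | 0b101111 = 0b1101111 = 111

111


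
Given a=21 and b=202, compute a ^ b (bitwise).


21 ^ 202 = 223

223


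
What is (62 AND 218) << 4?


Step 1: 62 & 218 = 26
Step 2: 26 << 4 = 416

416


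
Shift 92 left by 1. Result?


0b1011100 << 1 = 0b10111000 = 184

184


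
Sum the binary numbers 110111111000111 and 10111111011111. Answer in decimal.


110111111000111 + 10111111011111 = 1001111110100110 = 40870

40870


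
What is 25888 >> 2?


0b110010100100000 >> 2 = 0b1100101001000 = 6472

6472


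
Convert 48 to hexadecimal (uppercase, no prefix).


48 = 30 hex

30


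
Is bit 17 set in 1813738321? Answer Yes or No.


0b1101100000110110111001101010001, bit 17 = 1. Yes

Yes


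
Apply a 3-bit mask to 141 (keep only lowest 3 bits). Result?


141 & 7 = 5

5


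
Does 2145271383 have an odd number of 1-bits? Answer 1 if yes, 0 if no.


0b1111111110111100011111001010111 has 23 ones => parity 1

1


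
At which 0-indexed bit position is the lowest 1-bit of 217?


0b11011001. Lowest set bit at position 0

0


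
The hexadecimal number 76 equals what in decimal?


76 hex = 118 decimal

118


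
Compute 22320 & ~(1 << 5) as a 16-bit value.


22320 & ~(1 << 5) = 22288

22288


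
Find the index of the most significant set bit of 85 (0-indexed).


0b1010101. Highest set bit at position 6

6


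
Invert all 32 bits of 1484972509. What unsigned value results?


1484972509 ^ 4294967295 = 2809994786

2809994786


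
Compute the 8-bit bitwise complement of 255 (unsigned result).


~0b11111111 = 0b0 = 0 (8-bit unsigned)

0


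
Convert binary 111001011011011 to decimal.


111001011011011 in decimal = 29403

29403


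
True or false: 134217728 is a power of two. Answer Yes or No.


0b1000000000000000000000000000. Only one bit set => Yes

Yes


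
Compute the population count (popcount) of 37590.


0b1001001011010110 has 8 set bits

8


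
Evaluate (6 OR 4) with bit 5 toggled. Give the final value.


Step 1: 6 | 4 = 6
Step 2: 6 ^ (1 << 5) = 6 ^ 32 = 38

38


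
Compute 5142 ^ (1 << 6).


5142 ^ (1 << 6) = 5142 ^ 64 = 5206

5206


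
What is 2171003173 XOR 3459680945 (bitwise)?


0b10000001011001101110000100100101 ^ 0b11001110001101101000101010110001 = 0b1001111010100000110101110010100 = 1330670484

1330670484


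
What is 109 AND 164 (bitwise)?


0b1101101 & 0b10100100 = 0b100100 = 36

36


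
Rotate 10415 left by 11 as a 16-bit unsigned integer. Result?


Rotate 0b10100010101111 left by 11 (16-bit) = 0b111100101000101 = 31045

31045


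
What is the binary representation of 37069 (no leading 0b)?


37069 = 1001000011001101 in binary

1001000011001101


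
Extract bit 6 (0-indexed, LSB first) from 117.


0b1110101, position 6 = 1

1


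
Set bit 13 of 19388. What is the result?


19388 | (1 << 13) = 19388 | 8192 = 27580

27580


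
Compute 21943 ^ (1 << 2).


21943 ^ (1 << 2) = 21943 ^ 4 = 21939

21939


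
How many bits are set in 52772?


0b1100111000100100 has 7 set bits

7


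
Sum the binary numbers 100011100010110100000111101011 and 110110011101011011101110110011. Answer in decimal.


100011100010110100000111101011 + 110110011101011011101110110011 = 1011010000000001111110110011110 = 1510014366

1510014366


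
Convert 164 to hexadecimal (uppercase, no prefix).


164 = A4 hex

A4


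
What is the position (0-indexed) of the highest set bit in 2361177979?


0b10001100101111001011011101111011. Highest set bit at position 31

31


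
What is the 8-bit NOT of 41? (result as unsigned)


~0b101001 = 0b11010110 = 214 (8-bit unsigned)

214


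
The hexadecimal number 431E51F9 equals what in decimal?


431E51F9 hex = 1126060537 decimal

1126060537


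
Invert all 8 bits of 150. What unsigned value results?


150 ^ 255 = 105

105


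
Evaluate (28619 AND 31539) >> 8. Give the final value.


Step 1: 28619 & 31539 = 27395
Step 2: 27395 >> 8 = 107

107


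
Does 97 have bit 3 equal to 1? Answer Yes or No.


0b1100001, bit 3 = 0. No

No


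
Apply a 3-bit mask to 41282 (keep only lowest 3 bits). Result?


41282 & 7 = 2

2


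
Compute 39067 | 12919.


0b1001100010011011 | 0b11001001110111 = 0b1011101011111111 = 47871

47871


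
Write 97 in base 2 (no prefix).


97 = 1100001 in binary

1100001


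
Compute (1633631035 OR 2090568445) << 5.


Step 1: 1633631035 | 2090568445 = 2111814655
Step 2: 2111814655 << 5 = 67578068960

67578068960


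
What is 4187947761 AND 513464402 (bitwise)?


0b11111001100111110000001011110001 & 0b11110100110101101100001010010 = 0b11000100110100000000001010000 = 412745808

412745808


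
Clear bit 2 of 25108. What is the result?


25108 & ~(1 << 2) = 25104

25104


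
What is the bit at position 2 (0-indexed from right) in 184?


0b10111000, position 2 = 0

0


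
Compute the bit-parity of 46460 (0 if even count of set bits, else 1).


0b1011010101111100 has 10 ones => parity 0

0


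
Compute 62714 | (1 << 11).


62714 | (1 << 11) = 62714 | 2048 = 64762

64762


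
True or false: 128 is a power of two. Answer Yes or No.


0b10000000. Only one bit set => Yes

Yes


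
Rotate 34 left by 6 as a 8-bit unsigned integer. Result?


Rotate 0b100010 left by 6 (8-bit) = 0b10001000 = 136

136


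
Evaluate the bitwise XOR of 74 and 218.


0b1001010 ^ 0b11011010 = 0b10010000 = 144

144


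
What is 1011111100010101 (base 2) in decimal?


1011111100010101 in decimal = 48917

48917


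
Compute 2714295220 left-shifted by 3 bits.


0b10100001110010001101101110110100 << 3 = 0b10100001110010001101101110110100000 = 21714361760

21714361760


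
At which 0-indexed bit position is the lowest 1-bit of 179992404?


0b1010101110100111011101010100. Lowest set bit at position 2

2


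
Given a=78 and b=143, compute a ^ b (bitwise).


78 ^ 143 = 193

193


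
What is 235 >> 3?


0b11101011 >> 3 = 0b11101 = 29

29


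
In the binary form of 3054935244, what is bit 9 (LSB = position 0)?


0b10110110000101101001110011001100, position 9 = 0

0


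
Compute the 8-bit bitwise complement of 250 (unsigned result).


~0b11111010 = 0b101 = 5 (8-bit unsigned)

5


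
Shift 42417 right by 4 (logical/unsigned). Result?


0b1010010110110001 >> 4 = 0b101001011011 = 2651

2651


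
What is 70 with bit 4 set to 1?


70 | (1 << 4) = 70 | 16 = 86

86


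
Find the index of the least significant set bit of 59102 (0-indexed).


0b1110011011011110. Lowest set bit at position 1

1


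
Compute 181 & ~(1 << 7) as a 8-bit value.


181 & ~(1 << 7) = 53

53


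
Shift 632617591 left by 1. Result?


0b100101101101001111101001110111 << 1 = 0b1001011011010011111010011101110 = 1265235182

1265235182


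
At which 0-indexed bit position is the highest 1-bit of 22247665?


0b1010100110111100011110001. Highest set bit at position 24

24


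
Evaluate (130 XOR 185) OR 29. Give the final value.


Step 1: 130 ^ 185 = 59
Step 2: 59 | 29 = 63

63


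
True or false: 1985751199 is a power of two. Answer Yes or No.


0b1110110010111000010100010011111. Multiple bits set => No

No


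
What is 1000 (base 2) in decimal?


1000 in decimal = 8

8


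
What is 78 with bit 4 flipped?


78 ^ (1 << 4) = 78 ^ 16 = 94

94


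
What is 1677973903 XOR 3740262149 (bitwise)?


0b1100100000000111101100110001111 ^ 0b11011110111011111101111100000101 = 0b10111010111011000000011010001010 = 3136030346

3136030346


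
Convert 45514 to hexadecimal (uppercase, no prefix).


45514 = B1CA hex

B1CA


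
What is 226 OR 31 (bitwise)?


0b11100010 | 0b11111 = 0b11111111 = 255

255


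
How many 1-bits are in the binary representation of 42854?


0b1010011101100110 has 9 set bits

9


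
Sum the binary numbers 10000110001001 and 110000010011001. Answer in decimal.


10000110001001 + 110000010011001 = 1000001000100010 = 33314

33314


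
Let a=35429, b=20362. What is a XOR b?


35429 ^ 20362 = 50671

50671


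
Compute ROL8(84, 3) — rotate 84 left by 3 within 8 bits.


Rotate 0b1010100 left by 3 (8-bit) = 0b10100010 = 162

162


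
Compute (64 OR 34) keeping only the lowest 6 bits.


Step 1: 64 | 34 = 98
Step 2: 98 & 63 = 34

34
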